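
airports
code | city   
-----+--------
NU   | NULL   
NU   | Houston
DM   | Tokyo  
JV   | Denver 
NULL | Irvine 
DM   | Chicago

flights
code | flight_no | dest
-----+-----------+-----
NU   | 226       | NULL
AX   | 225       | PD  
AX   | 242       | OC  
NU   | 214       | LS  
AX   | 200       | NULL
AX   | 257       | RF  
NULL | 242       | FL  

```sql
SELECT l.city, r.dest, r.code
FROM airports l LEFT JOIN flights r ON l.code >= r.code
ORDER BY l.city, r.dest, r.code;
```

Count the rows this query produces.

25

LEFT JOIN keeps every row from `airports`; unmatched rows get NULL for `flights`'s columns.
Matching on l.code >= r.code. A NULL in a compared column never satisfies the condition.
- l (code=NU) pairs with 6 row(s) of r.
- l (code=NU) pairs with 6 row(s) of r.
- l (code=DM) pairs with 4 row(s) of r.
- l (code=JV) pairs with 4 row(s) of r.
- l (code=NULL) has no partner → padded with NULL.
- l (code=DM) pairs with 4 row(s) of r.
Total: 24 matched + 1 padded = 25 rows.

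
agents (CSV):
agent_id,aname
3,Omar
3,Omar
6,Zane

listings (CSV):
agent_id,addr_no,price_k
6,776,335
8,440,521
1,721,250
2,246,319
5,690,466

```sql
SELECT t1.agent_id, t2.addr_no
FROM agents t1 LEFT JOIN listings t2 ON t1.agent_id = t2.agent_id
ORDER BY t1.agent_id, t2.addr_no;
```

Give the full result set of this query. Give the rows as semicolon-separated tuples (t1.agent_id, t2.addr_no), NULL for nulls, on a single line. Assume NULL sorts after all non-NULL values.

LEFT JOIN keeps every row from `agents`; unmatched rows get NULL for `listings`'s columns.
Matching on t1.agent_id = t2.agent_id.
Matched pairs: 1; unmatched t1 rows kept: 2.

(3, NULL); (3, NULL); (6, 776)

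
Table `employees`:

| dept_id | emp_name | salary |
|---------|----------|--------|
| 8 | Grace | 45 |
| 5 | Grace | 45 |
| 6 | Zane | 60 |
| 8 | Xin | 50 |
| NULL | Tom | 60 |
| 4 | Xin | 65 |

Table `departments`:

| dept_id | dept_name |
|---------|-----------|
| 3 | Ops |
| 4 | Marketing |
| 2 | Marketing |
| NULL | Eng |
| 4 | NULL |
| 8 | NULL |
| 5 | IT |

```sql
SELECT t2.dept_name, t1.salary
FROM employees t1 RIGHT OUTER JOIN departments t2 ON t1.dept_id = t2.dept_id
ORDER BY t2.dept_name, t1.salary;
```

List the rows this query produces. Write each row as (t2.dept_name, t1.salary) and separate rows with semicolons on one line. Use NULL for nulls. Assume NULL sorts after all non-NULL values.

(Eng, NULL); (IT, 45); (Marketing, 65); (Marketing, NULL); (Ops, NULL); (NULL, 45); (NULL, 50); (NULL, 65)

RIGHT JOIN keeps every row from `departments`; unmatched rows get NULL for `employees`'s columns.
Matching on t1.dept_id = t2.dept_id. A NULL in a compared column never satisfies the condition.
Matched pairs: 5; unmatched t2 rows kept: 3.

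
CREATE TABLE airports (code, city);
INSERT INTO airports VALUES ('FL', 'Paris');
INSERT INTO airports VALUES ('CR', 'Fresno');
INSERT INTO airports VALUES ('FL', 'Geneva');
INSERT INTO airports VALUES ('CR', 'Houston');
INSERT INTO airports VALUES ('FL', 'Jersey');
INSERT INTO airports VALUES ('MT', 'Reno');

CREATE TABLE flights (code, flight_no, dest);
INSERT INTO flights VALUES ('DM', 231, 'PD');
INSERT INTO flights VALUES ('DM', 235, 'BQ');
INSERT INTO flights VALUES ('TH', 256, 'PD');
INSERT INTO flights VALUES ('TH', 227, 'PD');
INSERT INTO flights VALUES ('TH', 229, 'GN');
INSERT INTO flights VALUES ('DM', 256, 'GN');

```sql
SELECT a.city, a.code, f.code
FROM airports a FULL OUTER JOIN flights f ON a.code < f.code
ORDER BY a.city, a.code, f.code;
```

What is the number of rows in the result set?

24

FULL OUTER JOIN keeps every row from both sides; unmatched rows get NULL for the other side's columns.
Matching on a.code < f.code.
- a (code=FL) pairs with 3 row(s) of f.
- a (code=CR) pairs with 6 row(s) of f.
- a (code=FL) pairs with 3 row(s) of f.
- a (code=CR) pairs with 6 row(s) of f.
- a (code=FL) pairs with 3 row(s) of f.
- a (code=MT) pairs with 3 row(s) of f.
Total: 24 rows.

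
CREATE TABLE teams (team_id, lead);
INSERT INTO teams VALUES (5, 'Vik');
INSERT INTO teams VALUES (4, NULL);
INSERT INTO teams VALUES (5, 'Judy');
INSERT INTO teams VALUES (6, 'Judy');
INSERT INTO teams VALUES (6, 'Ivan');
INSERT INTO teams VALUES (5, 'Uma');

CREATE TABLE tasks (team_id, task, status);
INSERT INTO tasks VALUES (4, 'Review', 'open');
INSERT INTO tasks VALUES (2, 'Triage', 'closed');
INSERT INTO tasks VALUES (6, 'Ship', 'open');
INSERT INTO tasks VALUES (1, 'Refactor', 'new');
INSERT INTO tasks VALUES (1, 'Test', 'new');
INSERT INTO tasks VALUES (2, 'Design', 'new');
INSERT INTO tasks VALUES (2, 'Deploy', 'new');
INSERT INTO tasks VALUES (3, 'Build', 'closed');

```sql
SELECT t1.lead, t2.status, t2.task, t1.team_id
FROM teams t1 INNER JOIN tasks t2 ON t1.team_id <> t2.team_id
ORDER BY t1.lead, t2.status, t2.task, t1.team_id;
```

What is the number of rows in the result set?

45

INNER JOIN keeps only pairs where the ON condition holds.
Matching on t1.team_id <> t2.team_id.
- t1[0] team_id=5 → 8 match(es) in t2 → 8 row(s).
- t1[1] team_id=4 → 7 match(es) in t2 → 7 row(s).
- t1[2] team_id=5 → 8 match(es) in t2 → 8 row(s).
- t1[3] team_id=6 → 7 match(es) in t2 → 7 row(s).
- t1[4] team_id=6 → 7 match(es) in t2 → 7 row(s).
- t1[5] team_id=5 → 8 match(es) in t2 → 8 row(s).
Total: 45 rows.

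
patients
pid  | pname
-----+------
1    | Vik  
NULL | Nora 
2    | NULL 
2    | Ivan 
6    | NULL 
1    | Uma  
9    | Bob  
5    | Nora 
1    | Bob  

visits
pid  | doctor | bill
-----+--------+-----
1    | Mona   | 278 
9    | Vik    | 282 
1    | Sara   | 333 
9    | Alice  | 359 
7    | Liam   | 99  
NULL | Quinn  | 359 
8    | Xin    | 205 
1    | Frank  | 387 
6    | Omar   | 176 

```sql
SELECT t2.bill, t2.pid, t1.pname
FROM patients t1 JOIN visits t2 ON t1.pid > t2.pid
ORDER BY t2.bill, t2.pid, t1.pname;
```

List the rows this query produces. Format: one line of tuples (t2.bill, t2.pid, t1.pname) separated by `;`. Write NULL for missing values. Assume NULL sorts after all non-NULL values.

(99, 7, Bob); (176, 6, Bob); (205, 8, Bob); (278, 1, Bob); (278, 1, Ivan); (278, 1, Nora); (278, 1, NULL); (278, 1, NULL); (333, 1, Bob); (333, 1, Ivan); (333, 1, Nora); (333, 1, NULL); (333, 1, NULL); (387, 1, Bob); (387, 1, Ivan); (387, 1, Nora); (387, 1, NULL); (387, 1, NULL)

INNER JOIN keeps only pairs where the ON condition holds.
Matching on t1.pid > t2.pid. A NULL in a compared column never satisfies the condition.
- t1 (pid=1) has no partner → excluded.
- t1 (pid=NULL) has no partner → excluded.
- t1 (pid=2) pairs with 3 row(s) of t2.
- t1 (pid=2) pairs with 3 row(s) of t2.
- t1 (pid=6) pairs with 3 row(s) of t2.
- t1 (pid=1) has no partner → excluded.
- t1 (pid=9) pairs with 6 row(s) of t2.
- t1 (pid=5) pairs with 3 row(s) of t2.
- t1 (pid=1) has no partner → excluded.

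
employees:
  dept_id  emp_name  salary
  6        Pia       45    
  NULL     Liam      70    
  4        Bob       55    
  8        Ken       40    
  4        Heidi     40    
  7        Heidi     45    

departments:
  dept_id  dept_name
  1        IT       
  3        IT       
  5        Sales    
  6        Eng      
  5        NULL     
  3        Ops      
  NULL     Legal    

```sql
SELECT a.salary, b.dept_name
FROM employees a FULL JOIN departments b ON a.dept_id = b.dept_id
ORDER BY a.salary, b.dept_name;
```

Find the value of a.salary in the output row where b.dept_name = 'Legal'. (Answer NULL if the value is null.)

NULL

FULL OUTER JOIN keeps every row from both sides; unmatched rows get NULL for the other side's columns.
Matching on a.dept_id = b.dept_id. A NULL in a compared column never satisfies the condition.
- a row (dept_id=6): matches 1 b row(s) → 1 output row(s).
- a row (dept_id=NULL): no match → kept, b columns NULL.
- a row (dept_id=4): no match → kept, b columns NULL.
- a row (dept_id=8): no match → kept, b columns NULL.
- a row (dept_id=4): no match → kept, b columns NULL.
- a row (dept_id=7): no match → kept, b columns NULL.
- 6 b row(s) had no a match → kept, a columns NULL.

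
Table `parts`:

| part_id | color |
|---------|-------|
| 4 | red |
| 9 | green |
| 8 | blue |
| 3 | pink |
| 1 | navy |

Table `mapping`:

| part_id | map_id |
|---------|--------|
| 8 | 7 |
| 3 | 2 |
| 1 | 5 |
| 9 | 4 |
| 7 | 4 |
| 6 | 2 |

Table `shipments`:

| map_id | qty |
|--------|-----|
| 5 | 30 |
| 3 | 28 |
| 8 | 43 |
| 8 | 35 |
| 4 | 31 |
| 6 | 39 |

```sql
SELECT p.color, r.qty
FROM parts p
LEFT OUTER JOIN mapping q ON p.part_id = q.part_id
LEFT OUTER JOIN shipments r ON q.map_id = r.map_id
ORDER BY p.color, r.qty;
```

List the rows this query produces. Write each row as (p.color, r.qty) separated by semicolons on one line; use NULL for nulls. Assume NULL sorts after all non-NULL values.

Evaluate left to right. First `parts p LEFT JOIN mapping q` on part_id: 5 row(s).
Then LEFT JOIN `shipments r` on map_id: each of those 5 rows is kept; rows whose q.map_id has no match in r get NULL for r's columns.

(blue, NULL); (green, 31); (navy, 30); (pink, NULL); (red, NULL)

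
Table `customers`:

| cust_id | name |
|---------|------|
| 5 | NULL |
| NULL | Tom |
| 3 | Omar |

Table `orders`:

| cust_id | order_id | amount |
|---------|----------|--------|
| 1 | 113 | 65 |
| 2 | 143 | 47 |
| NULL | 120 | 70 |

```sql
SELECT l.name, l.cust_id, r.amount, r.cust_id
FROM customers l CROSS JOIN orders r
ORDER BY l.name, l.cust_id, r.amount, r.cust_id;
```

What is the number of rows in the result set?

9

CROSS JOIN pairs every row of `customers` with every row of `orders`: 3 × 3 = 9 rows.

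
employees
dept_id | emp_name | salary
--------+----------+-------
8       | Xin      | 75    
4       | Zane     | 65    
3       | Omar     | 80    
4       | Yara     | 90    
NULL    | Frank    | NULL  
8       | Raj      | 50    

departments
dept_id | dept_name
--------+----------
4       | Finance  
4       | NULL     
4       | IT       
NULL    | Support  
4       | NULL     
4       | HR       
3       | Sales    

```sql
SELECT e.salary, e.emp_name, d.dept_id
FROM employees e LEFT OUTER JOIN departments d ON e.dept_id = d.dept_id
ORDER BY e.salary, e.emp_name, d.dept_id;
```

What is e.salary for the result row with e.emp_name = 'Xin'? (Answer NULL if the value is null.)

75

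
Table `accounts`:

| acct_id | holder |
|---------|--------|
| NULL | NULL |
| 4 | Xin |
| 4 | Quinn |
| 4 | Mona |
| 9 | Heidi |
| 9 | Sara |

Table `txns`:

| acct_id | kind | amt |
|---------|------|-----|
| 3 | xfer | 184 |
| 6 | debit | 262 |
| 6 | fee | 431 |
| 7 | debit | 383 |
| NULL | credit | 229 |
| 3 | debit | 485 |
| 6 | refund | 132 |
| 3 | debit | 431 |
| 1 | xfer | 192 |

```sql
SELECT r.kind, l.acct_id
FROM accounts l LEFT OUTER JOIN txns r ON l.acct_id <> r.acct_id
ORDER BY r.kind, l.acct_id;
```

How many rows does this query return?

41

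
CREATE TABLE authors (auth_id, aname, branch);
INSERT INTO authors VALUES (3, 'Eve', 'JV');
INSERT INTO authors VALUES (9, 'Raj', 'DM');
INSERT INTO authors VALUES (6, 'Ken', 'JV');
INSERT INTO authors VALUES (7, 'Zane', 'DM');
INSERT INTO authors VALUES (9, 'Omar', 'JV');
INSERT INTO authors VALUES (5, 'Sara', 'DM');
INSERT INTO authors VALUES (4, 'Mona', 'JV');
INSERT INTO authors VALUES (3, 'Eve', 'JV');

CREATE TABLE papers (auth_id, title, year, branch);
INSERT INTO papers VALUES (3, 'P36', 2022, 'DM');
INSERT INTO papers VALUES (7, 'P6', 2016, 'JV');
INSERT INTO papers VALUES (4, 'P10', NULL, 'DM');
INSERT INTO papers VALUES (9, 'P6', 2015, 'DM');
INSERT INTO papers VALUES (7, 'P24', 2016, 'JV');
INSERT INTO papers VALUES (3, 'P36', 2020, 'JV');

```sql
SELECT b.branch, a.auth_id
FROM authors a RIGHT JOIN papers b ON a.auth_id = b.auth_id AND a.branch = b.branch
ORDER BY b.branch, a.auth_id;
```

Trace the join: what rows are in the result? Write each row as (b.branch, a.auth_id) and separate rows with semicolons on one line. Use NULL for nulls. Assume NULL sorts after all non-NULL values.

RIGHT JOIN keeps every row from `papers`; unmatched rows get NULL for `authors`'s columns.
Matching on a.auth_id = b.auth_id AND a.branch = b.branch.
- a (auth_id=3, branch=JV) pairs with 1 row(s) of b.
- a (auth_id=9, branch=DM) pairs with 1 row(s) of b.
- a (auth_id=6, branch=JV) has no partner in b.
- a (auth_id=7, branch=DM) has no partner in b.
- a (auth_id=9, branch=JV) has no partner in b.
- a (auth_id=5, branch=DM) has no partner in b.
- a (auth_id=4, branch=JV) has no partner in b.
- a (auth_id=3, branch=JV) pairs with 1 row(s) of b.
- plus 4 unmatched b row(s), each kept with NULL a columns.
After projecting and ordering:
b.branch | a.auth_id
DM | 9
DM | NULL
DM | NULL
JV | 3
JV | 3
JV | NULL
JV | NULL

(DM, 9); (DM, NULL); (DM, NULL); (JV, 3); (JV, 3); (JV, NULL); (JV, NULL)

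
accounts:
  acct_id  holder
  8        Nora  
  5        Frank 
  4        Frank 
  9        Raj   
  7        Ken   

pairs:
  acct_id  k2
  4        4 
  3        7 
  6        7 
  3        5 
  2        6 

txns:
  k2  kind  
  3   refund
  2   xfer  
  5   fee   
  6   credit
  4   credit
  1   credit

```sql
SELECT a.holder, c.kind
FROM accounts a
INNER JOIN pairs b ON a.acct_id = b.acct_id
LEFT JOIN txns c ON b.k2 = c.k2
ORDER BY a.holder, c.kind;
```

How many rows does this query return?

1

Evaluate left to right. First `accounts a INNER JOIN pairs b` on acct_id: 1 row(s).
Then LEFT JOIN `txns c` on k2: each of those 1 rows is kept; rows whose b.k2 has no match in c get NULL for c's columns.
Result: 1 row(s).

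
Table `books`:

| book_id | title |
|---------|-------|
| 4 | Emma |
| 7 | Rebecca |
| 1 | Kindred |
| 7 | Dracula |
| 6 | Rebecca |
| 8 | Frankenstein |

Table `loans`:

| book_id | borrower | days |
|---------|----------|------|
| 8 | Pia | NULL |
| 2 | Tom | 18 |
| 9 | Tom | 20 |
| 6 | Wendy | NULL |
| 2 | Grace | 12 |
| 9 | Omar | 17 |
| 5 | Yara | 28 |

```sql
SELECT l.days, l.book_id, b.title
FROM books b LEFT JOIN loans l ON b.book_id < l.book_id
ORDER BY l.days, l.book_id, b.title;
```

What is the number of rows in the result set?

LEFT JOIN keeps every row from `books`; unmatched rows get NULL for `loans`'s columns.
Matching on b.book_id < l.book_id.
- b row (book_id=4): matches 5 l row(s) → 5 output row(s).
- b row (book_id=7): matches 3 l row(s) → 3 output row(s).
- b row (book_id=1): matches 7 l row(s) → 7 output row(s).
- b row (book_id=7): matches 3 l row(s) → 3 output row(s).
- b row (book_id=6): matches 3 l row(s) → 3 output row(s).
- b row (book_id=8): matches 2 l row(s) → 2 output row(s).
Total: 23 rows.

23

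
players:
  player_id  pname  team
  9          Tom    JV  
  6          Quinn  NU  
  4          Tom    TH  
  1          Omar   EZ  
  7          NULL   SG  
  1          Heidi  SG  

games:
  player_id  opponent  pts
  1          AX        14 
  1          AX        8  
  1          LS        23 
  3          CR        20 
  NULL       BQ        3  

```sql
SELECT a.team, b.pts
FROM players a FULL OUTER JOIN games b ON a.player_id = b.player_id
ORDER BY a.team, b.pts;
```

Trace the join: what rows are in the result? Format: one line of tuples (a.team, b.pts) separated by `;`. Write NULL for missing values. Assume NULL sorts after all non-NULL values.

(EZ, 8); (EZ, 14); (EZ, 23); (JV, NULL); (NU, NULL); (SG, 8); (SG, 14); (SG, 23); (SG, NULL); (TH, NULL); (NULL, 3); (NULL, 20)

FULL OUTER JOIN keeps every row from both sides; unmatched rows get NULL for the other side's columns.
Matching on a.player_id = b.player_id. A NULL in a compared column never satisfies the condition.
- a row (player_id=9): no match → kept, b columns NULL.
- a row (player_id=6): no match → kept, b columns NULL.
- a row (player_id=4): no match → kept, b columns NULL.
- a row (player_id=1): matches 3 b row(s) → 3 output row(s).
- a row (player_id=7): no match → kept, b columns NULL.
- a row (player_id=1): matches 3 b row(s) → 3 output row(s).
- 2 b row(s) had no a match → kept, a columns NULL.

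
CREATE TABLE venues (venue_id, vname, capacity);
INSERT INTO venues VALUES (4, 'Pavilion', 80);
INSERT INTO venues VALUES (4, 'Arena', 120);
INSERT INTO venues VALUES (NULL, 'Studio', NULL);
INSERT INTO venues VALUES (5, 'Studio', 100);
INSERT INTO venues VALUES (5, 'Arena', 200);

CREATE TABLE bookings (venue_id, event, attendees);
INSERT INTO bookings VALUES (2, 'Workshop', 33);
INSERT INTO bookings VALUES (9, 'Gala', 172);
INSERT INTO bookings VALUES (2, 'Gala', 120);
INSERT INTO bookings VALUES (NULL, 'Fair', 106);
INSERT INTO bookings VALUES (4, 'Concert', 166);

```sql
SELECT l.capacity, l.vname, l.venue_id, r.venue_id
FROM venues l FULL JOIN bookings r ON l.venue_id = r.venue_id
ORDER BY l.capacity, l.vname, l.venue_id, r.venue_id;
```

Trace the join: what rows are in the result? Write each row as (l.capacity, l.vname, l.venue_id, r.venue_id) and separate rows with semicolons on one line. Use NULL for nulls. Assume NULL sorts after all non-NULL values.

(80, Pavilion, 4, 4); (100, Studio, 5, NULL); (120, Arena, 4, 4); (200, Arena, 5, NULL); (NULL, Studio, NULL, NULL); (NULL, NULL, NULL, 2); (NULL, NULL, NULL, 2); (NULL, NULL, NULL, 9); (NULL, NULL, NULL, NULL)

FULL OUTER JOIN keeps every row from both sides; unmatched rows get NULL for the other side's columns.
Matching on l.venue_id = r.venue_id. A NULL in a compared column never satisfies the condition.
- l[0] venue_id=4 → 1 match(es) in r → 1 row(s).
- l[1] venue_id=4 → 1 match(es) in r → 1 row(s).
- l[2] venue_id=NULL → no match; kept with NULLs on the r side.
- l[3] venue_id=5 → no match; kept with NULLs on the r side.
- l[4] venue_id=5 → no match; kept with NULLs on the r side.
- 4 r row(s) had no l match → kept, l columns NULL.
After projecting and ordering:
l.capacity | l.vname | l.venue_id | r.venue_id
80 | Pavilion | 4 | 4
100 | Studio | 5 | NULL
120 | Arena | 4 | 4
200 | Arena | 5 | NULL
NULL | Studio | NULL | NULL
NULL | NULL | NULL | 2
NULL | NULL | NULL | 2
NULL | NULL | NULL | 9
NULL | NULL | NULL | NULL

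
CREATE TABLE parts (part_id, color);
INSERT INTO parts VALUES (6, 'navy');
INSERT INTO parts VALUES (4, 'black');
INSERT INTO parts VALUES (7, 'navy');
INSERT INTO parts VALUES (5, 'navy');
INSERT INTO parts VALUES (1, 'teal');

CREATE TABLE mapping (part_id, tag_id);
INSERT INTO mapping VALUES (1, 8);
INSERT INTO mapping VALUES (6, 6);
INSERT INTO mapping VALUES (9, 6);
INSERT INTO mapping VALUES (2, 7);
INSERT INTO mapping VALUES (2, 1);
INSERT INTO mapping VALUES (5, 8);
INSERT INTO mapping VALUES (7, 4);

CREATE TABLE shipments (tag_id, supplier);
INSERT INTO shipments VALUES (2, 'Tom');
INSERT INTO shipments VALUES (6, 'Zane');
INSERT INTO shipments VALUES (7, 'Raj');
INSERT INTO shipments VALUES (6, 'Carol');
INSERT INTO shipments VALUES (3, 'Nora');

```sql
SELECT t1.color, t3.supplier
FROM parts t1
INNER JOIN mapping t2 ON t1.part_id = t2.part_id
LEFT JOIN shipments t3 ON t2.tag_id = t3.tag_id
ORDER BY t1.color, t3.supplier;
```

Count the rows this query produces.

5

Step 1 — t1 INNER JOIN t2 on part_id → 4 row(s).
Then LEFT JOIN `shipments t3` on tag_id: each of those 4 rows is kept; rows whose t2.tag_id has no match in t3 get NULL for t3's columns.
Result: 5 row(s).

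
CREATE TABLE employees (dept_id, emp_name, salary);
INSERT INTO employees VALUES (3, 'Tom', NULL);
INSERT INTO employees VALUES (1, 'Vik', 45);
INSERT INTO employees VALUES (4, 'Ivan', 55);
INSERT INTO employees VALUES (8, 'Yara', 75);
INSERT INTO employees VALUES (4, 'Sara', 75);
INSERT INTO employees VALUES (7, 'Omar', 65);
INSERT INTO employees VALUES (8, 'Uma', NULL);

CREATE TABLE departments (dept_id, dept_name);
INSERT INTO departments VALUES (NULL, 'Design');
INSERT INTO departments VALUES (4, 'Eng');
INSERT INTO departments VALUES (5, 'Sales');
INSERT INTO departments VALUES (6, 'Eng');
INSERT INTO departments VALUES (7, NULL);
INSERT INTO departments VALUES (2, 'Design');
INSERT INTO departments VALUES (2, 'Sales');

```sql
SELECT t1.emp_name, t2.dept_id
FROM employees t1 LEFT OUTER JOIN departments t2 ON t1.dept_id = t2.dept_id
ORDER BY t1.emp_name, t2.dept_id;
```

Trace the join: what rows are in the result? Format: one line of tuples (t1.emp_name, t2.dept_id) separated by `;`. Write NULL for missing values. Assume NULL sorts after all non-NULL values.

(Ivan, 4); (Omar, 7); (Sara, 4); (Tom, NULL); (Uma, NULL); (Vik, NULL); (Yara, NULL)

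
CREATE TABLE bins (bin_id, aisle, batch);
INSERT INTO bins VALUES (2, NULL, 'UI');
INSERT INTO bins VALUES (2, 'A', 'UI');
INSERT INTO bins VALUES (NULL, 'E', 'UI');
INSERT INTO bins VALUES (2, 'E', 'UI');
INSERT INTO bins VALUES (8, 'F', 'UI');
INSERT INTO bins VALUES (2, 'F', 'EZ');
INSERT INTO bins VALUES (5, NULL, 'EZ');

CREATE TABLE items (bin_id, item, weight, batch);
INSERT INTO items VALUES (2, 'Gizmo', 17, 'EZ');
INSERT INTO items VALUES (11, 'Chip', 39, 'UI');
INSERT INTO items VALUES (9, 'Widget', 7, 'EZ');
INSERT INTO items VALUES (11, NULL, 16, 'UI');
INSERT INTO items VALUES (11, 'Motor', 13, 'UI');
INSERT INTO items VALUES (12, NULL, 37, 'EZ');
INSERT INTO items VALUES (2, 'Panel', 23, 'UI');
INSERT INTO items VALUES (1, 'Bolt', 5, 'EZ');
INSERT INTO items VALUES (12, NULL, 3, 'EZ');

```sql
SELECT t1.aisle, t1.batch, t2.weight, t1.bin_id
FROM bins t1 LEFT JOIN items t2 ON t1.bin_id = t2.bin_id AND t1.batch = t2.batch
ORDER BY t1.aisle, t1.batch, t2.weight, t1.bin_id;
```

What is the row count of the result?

7

LEFT JOIN keeps every row from `bins`; unmatched rows get NULL for `items`'s columns.
Matching on t1.bin_id = t2.bin_id AND t1.batch = t2.batch. A NULL in a compared column never satisfies the condition.
- t1 (bin_id=2, batch=UI) pairs with 1 row(s) of t2.
- t1 (bin_id=2, batch=UI) pairs with 1 row(s) of t2.
- t1 (bin_id=NULL, batch=UI) has no partner → padded with NULL.
- t1 (bin_id=2, batch=UI) pairs with 1 row(s) of t2.
- t1 (bin_id=8, batch=UI) has no partner → padded with NULL.
- t1 (bin_id=2, batch=EZ) pairs with 1 row(s) of t2.
- t1 (bin_id=5, batch=EZ) has no partner → padded with NULL.
Total: 4 matched + 3 padded = 7 rows.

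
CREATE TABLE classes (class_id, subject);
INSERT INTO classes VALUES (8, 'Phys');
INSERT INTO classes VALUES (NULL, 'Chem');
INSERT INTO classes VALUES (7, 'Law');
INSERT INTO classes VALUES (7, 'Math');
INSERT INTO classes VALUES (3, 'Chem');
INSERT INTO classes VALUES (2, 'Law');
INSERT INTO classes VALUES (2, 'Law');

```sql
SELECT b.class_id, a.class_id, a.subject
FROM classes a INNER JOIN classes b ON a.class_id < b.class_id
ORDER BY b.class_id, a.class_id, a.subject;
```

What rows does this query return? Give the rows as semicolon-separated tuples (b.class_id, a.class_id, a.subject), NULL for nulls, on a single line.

(3, 2, Law); (3, 2, Law); (7, 2, Law); (7, 2, Law); (7, 2, Law); (7, 2, Law); (7, 3, Chem); (7, 3, Chem); (8, 2, Law); (8, 2, Law); (8, 3, Chem); (8, 7, Law); (8, 7, Math)

INNER JOIN keeps only pairs where the ON condition holds.
Matching on a.class_id < b.class_id. A NULL in a compared column never satisfies the condition.
Matched pairs: 13.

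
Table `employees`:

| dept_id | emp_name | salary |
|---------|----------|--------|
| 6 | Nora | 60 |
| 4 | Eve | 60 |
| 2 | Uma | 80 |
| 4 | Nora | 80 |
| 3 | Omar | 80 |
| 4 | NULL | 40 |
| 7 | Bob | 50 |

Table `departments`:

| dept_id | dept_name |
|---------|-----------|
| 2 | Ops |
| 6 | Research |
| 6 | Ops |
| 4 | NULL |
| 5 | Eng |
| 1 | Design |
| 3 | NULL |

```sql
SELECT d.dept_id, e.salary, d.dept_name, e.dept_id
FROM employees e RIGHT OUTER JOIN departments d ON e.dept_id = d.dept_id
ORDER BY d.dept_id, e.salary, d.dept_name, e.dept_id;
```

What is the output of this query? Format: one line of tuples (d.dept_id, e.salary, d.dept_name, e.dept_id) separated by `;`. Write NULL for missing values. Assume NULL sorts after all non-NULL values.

RIGHT JOIN keeps every row from `departments`; unmatched rows get NULL for `employees`'s columns.
Matching on e.dept_id = d.dept_id.
Matched pairs: 7; unmatched d rows kept: 2.

(1, NULL, Design, NULL); (2, 80, Ops, 2); (3, 80, NULL, 3); (4, 40, NULL, 4); (4, 60, NULL, 4); (4, 80, NULL, 4); (5, NULL, Eng, NULL); (6, 60, Ops, 6); (6, 60, Research, 6)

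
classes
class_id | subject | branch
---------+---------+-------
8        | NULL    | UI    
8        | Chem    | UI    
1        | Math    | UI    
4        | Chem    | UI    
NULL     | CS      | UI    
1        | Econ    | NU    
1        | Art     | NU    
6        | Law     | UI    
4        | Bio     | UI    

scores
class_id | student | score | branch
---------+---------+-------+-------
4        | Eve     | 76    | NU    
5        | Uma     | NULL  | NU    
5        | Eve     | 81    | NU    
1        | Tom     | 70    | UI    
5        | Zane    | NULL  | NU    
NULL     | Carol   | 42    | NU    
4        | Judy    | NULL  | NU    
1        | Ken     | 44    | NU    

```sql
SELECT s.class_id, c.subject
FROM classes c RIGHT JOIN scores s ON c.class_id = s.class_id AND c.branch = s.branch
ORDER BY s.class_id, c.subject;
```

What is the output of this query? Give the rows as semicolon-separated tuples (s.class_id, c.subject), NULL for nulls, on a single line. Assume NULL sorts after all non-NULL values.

(1, Art); (1, Econ); (1, Math); (4, NULL); (4, NULL); (5, NULL); (5, NULL); (5, NULL); (NULL, NULL)

RIGHT JOIN keeps every row from `scores`; unmatched rows get NULL for `classes`'s columns.
Matching on c.class_id = s.class_id AND c.branch = s.branch. A NULL in a compared column never satisfies the condition.
Matched pairs: 3; unmatched s rows kept: 6.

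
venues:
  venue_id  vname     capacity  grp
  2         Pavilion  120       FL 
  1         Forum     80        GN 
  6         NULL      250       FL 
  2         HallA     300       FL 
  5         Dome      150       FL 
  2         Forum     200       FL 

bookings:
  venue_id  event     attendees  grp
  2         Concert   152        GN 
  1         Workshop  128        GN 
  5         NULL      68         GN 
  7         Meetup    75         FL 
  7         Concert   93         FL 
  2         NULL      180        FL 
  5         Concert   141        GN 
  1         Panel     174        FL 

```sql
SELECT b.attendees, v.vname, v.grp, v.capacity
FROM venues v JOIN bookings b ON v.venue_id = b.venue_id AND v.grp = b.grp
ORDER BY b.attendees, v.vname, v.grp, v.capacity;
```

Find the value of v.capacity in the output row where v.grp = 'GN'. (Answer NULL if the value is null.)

INNER JOIN keeps only pairs where the ON condition holds.
Matching on v.venue_id = b.venue_id AND v.grp = b.grp.
- v[0] venue_id=2, grp=FL → 1 match(es) in b → 1 row(s).
- v[1] venue_id=1, grp=GN → 1 match(es) in b → 1 row(s).
- v[2] venue_id=6, grp=FL → no match; dropped.
- v[3] venue_id=2, grp=FL → 1 match(es) in b → 1 row(s).
- v[4] venue_id=5, grp=FL → no match; dropped.
- v[5] venue_id=2, grp=FL → 1 match(es) in b → 1 row(s).

80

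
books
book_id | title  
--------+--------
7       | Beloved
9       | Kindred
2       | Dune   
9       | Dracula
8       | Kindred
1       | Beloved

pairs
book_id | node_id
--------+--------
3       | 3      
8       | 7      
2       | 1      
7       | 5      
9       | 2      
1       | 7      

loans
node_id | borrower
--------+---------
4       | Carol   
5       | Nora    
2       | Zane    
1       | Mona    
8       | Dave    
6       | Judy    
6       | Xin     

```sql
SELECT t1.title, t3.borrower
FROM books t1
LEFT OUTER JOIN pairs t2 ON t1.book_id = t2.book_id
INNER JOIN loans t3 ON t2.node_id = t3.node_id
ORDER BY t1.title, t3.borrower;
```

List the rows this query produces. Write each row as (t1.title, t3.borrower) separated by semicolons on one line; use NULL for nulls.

Joins associate left-to-right: books LEFT JOIN pairs on book_id gives 6 intermediate row(s).
Then INNER JOIN `loans t3` on node_id: keep only rows whose t2.node_id appears in t3.

(Beloved, Nora); (Dracula, Zane); (Dune, Mona); (Kindred, Zane)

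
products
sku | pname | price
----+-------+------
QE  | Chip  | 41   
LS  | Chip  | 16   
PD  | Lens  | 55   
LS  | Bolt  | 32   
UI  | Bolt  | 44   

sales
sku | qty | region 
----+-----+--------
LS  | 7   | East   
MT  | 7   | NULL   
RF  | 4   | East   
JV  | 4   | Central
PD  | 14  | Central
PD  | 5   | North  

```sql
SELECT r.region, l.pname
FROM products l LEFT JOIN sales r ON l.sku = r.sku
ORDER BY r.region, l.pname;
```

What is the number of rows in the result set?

LEFT JOIN keeps every row from `products`; unmatched rows get NULL for `sales`'s columns.
Matching on l.sku = r.sku.
Matched pairs: 4; unmatched l rows kept: 2.
Total: 4 matched + 2 padded = 6 rows.

6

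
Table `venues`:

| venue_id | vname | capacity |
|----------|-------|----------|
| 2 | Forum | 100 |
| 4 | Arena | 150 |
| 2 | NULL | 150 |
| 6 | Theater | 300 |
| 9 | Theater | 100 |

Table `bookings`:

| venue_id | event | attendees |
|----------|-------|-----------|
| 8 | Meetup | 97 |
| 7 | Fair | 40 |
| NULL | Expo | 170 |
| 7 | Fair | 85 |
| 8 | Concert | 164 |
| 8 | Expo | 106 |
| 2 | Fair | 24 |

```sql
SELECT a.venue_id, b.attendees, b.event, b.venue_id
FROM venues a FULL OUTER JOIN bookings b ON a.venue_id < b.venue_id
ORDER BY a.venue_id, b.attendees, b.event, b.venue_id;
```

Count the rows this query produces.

FULL OUTER JOIN keeps every row from both sides; unmatched rows get NULL for the other side's columns.
Matching on a.venue_id < b.venue_id. A NULL in a compared column never satisfies the condition.
- a row (venue_id=2): matches 5 b row(s) → 5 output row(s).
- a row (venue_id=4): matches 5 b row(s) → 5 output row(s).
- a row (venue_id=2): matches 5 b row(s) → 5 output row(s).
- a row (venue_id=6): matches 5 b row(s) → 5 output row(s).
- a row (venue_id=9): no match → kept, b columns NULL.
- 2 row(s) from b found no a partner → padded with NULL.
Total: 20 matched + 3 padded = 23 rows.

23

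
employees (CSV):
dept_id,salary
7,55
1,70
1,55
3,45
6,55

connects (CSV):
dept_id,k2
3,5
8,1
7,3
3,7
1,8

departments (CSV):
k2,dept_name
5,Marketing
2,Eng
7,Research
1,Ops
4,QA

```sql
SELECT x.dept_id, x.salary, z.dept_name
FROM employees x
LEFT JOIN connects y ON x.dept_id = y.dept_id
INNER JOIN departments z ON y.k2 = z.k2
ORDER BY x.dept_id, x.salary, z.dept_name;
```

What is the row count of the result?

2

Evaluate left to right. First `employees x LEFT JOIN connects y` on dept_id: 6 row(s).
Then INNER JOIN `departments z` on k2: keep only rows whose y.k2 appears in z.
Result: 2 row(s).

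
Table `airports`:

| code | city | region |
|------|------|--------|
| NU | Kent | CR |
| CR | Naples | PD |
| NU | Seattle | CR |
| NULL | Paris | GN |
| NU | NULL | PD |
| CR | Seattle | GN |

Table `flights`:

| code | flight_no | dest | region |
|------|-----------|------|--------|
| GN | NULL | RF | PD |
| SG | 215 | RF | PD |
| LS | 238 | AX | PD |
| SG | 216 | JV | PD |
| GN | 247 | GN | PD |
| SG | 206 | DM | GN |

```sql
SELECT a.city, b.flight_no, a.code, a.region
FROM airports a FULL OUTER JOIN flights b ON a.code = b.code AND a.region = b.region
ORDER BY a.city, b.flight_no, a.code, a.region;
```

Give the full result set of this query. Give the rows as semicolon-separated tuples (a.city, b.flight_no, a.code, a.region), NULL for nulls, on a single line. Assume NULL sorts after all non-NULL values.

FULL OUTER JOIN keeps every row from both sides; unmatched rows get NULL for the other side's columns.
Matching on a.code = b.code AND a.region = b.region. A NULL in a compared column never satisfies the condition.
- code=NU, region=CR: no b row matches, row kept with b columns NULL.
- code=CR, region=PD: no b row matches, row kept with b columns NULL.
- code=NU, region=CR: no b row matches, row kept with b columns NULL.
- code=NULL, region=GN: no b row matches, row kept with b columns NULL.
- code=NU, region=PD: no b row matches, row kept with b columns NULL.
- code=CR, region=GN: no b row matches, row kept with b columns NULL.
- 6 row(s) from b found no a partner → padded with NULL.

(Kent, NULL, NU, CR); (Naples, NULL, CR, PD); (Paris, NULL, NULL, GN); (Seattle, NULL, CR, GN); (Seattle, NULL, NU, CR); (NULL, 206, NULL, NULL); (NULL, 215, NULL, NULL); (NULL, 216, NULL, NULL); (NULL, 238, NULL, NULL); (NULL, 247, NULL, NULL); (NULL, NULL, NU, PD); (NULL, NULL, NULL, NULL)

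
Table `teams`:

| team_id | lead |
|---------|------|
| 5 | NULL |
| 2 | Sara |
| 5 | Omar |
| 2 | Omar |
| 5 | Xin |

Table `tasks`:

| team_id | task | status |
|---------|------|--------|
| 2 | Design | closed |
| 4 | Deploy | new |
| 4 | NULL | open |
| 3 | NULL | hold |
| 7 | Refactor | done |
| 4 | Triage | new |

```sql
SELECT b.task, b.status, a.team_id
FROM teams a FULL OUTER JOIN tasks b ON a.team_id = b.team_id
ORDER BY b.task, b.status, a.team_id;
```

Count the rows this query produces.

10

FULL OUTER JOIN keeps every row from both sides; unmatched rows get NULL for the other side's columns.
Matching on a.team_id = b.team_id.
- a[0] team_id=5 → no match; kept with NULLs on the b side.
- a[1] team_id=2 → 1 match(es) in b → 1 row(s).
- a[2] team_id=5 → no match; kept with NULLs on the b side.
- a[3] team_id=2 → 1 match(es) in b → 1 row(s).
- a[4] team_id=5 → no match; kept with NULLs on the b side.
- 5 b row(s) had no a match → kept, a columns NULL.
Total: 2 matched + 8 padded = 10 rows.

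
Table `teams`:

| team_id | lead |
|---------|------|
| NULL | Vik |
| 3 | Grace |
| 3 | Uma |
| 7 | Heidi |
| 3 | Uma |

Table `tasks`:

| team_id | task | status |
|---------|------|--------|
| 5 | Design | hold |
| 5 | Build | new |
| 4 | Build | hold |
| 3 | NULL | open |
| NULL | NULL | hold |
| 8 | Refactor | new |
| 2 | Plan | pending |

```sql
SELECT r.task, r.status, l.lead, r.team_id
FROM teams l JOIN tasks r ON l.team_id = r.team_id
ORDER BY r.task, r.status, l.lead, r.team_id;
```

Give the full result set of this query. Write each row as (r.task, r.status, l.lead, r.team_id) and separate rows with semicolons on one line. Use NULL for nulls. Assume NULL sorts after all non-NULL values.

(NULL, open, Grace, 3); (NULL, open, Uma, 3); (NULL, open, Uma, 3)

INNER JOIN keeps only pairs where the ON condition holds.
Matching on l.team_id = r.team_id. A NULL in a compared column never satisfies the condition.
Matched pairs: 3.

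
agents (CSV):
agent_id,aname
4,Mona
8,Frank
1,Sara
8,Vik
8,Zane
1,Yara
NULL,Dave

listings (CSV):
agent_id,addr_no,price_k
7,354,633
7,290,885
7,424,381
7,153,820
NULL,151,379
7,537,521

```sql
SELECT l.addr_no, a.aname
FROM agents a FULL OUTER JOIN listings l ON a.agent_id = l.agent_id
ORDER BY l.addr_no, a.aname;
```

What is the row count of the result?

FULL OUTER JOIN keeps every row from both sides; unmatched rows get NULL for the other side's columns.
Matching on a.agent_id = l.agent_id. A NULL in a compared column never satisfies the condition.
Matched pairs: 0; unmatched a rows kept: 7; unmatched l rows kept: 6.
Total: 0 matched + 13 padded = 13 rows.

13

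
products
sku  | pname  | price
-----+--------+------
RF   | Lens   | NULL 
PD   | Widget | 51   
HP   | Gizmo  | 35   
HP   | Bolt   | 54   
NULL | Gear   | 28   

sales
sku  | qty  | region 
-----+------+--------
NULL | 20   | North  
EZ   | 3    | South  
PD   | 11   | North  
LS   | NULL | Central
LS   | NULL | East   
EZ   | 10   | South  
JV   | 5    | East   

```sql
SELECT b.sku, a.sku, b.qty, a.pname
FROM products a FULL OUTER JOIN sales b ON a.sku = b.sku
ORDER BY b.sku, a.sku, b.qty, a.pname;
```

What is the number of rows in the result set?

11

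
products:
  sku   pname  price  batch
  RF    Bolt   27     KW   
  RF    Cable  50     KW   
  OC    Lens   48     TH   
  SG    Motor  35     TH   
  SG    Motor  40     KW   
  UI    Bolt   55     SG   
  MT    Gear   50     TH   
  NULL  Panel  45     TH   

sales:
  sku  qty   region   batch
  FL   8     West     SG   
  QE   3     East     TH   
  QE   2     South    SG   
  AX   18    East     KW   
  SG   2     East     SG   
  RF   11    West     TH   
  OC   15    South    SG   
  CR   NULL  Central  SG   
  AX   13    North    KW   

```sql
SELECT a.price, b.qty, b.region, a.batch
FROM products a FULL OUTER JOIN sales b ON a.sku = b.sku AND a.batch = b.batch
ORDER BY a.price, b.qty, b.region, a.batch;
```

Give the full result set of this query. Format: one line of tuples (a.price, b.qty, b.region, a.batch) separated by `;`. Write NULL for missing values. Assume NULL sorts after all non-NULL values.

(27, NULL, NULL, KW); (35, NULL, NULL, TH); (40, NULL, NULL, KW); (45, NULL, NULL, TH); (48, NULL, NULL, TH); (50, NULL, NULL, KW); (50, NULL, NULL, TH); (55, NULL, NULL, SG); (NULL, 2, East, NULL); (NULL, 2, South, NULL); (NULL, 3, East, NULL); (NULL, 8, West, NULL); (NULL, 11, West, NULL); (NULL, 13, North, NULL); (NULL, 15, South, NULL); (NULL, 18, East, NULL); (NULL, NULL, Central, NULL)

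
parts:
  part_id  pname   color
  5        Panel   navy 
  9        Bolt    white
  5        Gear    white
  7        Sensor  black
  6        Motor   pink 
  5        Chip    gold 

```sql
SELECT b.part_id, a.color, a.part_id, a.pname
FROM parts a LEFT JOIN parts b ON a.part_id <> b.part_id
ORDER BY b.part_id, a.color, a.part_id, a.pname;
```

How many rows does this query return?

LEFT JOIN keeps every row from `parts a`; unmatched rows get NULL for `parts b`'s columns.
Matching on a.part_id <> b.part_id.
Matched pairs: 24; unmatched a rows kept: 0.
Total: 24 rows.

24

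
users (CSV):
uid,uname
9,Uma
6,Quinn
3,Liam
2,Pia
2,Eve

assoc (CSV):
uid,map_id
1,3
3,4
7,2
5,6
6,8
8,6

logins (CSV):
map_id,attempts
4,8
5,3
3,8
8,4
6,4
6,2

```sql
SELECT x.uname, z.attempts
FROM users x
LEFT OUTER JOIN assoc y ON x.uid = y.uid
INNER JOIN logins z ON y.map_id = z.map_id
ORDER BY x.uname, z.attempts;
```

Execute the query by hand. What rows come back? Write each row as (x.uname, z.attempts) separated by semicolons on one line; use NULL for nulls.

(Liam, 8); (Quinn, 4)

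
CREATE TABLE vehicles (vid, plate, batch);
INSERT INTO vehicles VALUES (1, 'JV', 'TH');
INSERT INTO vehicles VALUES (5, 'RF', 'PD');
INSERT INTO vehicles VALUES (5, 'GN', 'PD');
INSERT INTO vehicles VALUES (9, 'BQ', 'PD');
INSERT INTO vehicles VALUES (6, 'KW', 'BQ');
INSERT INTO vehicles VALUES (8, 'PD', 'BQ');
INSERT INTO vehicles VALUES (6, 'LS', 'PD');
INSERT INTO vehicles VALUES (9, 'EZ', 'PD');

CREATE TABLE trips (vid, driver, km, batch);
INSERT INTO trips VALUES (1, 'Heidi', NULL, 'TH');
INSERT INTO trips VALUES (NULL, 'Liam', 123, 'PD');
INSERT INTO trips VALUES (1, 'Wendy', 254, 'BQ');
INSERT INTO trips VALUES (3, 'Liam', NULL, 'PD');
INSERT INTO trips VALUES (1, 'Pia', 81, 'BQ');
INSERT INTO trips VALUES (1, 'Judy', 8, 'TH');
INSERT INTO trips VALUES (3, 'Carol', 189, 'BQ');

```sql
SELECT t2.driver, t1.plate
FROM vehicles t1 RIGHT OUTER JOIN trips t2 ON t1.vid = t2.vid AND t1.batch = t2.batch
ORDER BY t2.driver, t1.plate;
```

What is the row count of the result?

7

RIGHT JOIN keeps every row from `trips`; unmatched rows get NULL for `vehicles`'s columns.
Matching on t1.vid = t2.vid AND t1.batch = t2.batch. A NULL in a compared column never satisfies the condition.
- vid=1, batch=TH: 2 matching t2 row(s), so 2 row(s) emitted.
- vid=5, batch=PD: no matching t2 row.
- vid=5, batch=PD: no matching t2 row.
- vid=9, batch=PD: no matching t2 row.
- vid=6, batch=BQ: no matching t2 row.
- vid=8, batch=BQ: no matching t2 row.
- vid=6, batch=PD: no matching t2 row.
- vid=9, batch=PD: no matching t2 row.
- plus 5 unmatched t2 row(s), each kept with NULL t1 columns.
Total: 2 matched + 5 padded = 7 rows.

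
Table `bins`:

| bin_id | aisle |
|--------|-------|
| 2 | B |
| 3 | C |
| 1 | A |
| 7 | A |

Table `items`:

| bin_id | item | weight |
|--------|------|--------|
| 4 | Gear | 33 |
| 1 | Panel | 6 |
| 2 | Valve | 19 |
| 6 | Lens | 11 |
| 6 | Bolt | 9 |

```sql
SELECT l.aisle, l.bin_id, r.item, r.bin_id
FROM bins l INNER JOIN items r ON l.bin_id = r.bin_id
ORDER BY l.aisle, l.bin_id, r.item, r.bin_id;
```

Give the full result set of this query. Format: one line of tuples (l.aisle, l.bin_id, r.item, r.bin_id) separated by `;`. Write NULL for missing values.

INNER JOIN keeps only pairs where the ON condition holds.
Matching on l.bin_id = r.bin_id.
Matched pairs: 2.

(A, 1, Panel, 1); (B, 2, Valve, 2)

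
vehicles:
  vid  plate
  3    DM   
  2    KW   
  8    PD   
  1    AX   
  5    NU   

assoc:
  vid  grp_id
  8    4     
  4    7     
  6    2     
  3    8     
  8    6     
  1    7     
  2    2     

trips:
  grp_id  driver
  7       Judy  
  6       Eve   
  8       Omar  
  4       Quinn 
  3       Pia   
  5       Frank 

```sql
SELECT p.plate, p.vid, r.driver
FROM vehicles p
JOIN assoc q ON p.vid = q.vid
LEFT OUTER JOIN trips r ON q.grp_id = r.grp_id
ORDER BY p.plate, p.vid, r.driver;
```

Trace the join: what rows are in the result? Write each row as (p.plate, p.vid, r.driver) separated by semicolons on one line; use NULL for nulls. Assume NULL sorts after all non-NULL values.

Step 1 — p INNER JOIN q on vid → 5 row(s).
Then LEFT JOIN `trips r` on grp_id: each of those 5 rows is kept; rows whose q.grp_id has no match in r get NULL for r's columns.

(AX, 1, Judy); (DM, 3, Omar); (KW, 2, NULL); (PD, 8, Eve); (PD, 8, Quinn)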